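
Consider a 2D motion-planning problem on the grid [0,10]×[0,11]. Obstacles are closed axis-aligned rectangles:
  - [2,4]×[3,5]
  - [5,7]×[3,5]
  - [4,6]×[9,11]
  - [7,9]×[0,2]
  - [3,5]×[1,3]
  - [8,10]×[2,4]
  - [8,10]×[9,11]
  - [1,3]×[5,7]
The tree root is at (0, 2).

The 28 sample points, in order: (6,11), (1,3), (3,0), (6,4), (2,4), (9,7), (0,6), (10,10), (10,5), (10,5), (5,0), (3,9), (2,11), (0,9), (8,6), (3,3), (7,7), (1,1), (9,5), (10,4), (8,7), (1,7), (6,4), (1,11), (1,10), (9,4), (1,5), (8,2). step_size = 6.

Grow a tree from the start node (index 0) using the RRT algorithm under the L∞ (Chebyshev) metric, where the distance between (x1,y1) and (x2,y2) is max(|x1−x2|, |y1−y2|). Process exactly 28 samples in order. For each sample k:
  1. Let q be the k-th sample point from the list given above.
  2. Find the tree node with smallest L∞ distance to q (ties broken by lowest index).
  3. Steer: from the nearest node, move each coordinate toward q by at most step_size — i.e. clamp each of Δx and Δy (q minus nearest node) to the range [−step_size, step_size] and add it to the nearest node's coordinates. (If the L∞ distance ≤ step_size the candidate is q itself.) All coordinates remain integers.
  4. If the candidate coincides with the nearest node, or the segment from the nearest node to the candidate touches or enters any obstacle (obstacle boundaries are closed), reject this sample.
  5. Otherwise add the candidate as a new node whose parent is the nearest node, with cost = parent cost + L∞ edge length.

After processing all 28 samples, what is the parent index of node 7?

Parent of node 7: 0

1. q=(6,11) nearest=0 d=9 new=(6,8) → blocked by [2,4]×[3,5], reject
2. q=(1,3) nearest=0 d=1 new=(1,3) → add node 1 parent=0 cost=1
3. q=(3,0) nearest=0 d=3 new=(3,0) → add node 2 parent=0 cost=3
4. q=(6,4) nearest=2 d=4 new=(6,4) → blocked by [5,7]×[3,5], reject
5. q=(2,4) nearest=1 d=1 new=(2,4) → blocked by [2,4]×[3,5], reject
6. q=(9,7) nearest=2 d=7 new=(9,6) → blocked by [5,7]×[3,5], reject
7. q=(0,6) nearest=1 d=3 new=(0,6) → add node 3 parent=1 cost=4
8. q=(10,10) nearest=1 d=9 new=(7,9) → blocked by [2,4]×[3,5], reject
9. q=(10,5) nearest=2 d=7 new=(9,5) → blocked by [5,7]×[3,5], reject
10. q=(10,5) nearest=2 d=7 new=(9,5) → blocked by [5,7]×[3,5], reject
11. q=(5,0) nearest=2 d=2 new=(5,0) → add node 4 parent=2 cost=5
12. q=(3,9) nearest=3 d=3 new=(3,9) → blocked by [1,3]×[5,7], reject
13. q=(2,11) nearest=3 d=5 new=(2,11) → add node 5 parent=3 cost=9
14. q=(0,9) nearest=5 d=2 new=(0,9) → add node 6 parent=5 cost=11
15. q=(8,6) nearest=2 d=6 new=(8,6) → blocked by [5,7]×[3,5], reject
16. q=(3,3) nearest=1 d=2 new=(3,3) → blocked by [2,4]×[3,5], reject
17. q=(7,7) nearest=5 d=5 new=(7,7) → blocked by [4,6]×[9,11], reject
18. q=(1,1) nearest=0 d=1 new=(1,1) → add node 7 parent=0 cost=1
19. q=(9,5) nearest=4 d=5 new=(9,5) → blocked by [8,10]×[2,4], reject
20. q=(10,4) nearest=4 d=5 new=(10,4) → blocked by [7,9]×[0,2], reject
21. q=(8,7) nearest=5 d=6 new=(8,7) → blocked by [4,6]×[9,11], reject
22. q=(1,7) nearest=3 d=1 new=(1,7) → blocked by [1,3]×[5,7], reject
23. q=(6,4) nearest=2 d=4 new=(6,4) → blocked by [5,7]×[3,5], reject
24. q=(1,11) nearest=5 d=1 new=(1,11) → add node 8 parent=5 cost=10
25. q=(1,10) nearest=5 d=1 new=(1,10) → add node 9 parent=5 cost=10
26. q=(9,4) nearest=4 d=4 new=(9,4) → blocked by [7,9]×[0,2], reject
27. q=(1,5) nearest=3 d=1 new=(1,5) → blocked by [1,3]×[5,7], reject
28. q=(8,2) nearest=4 d=3 new=(8,2) → blocked by [7,9]×[0,2], reject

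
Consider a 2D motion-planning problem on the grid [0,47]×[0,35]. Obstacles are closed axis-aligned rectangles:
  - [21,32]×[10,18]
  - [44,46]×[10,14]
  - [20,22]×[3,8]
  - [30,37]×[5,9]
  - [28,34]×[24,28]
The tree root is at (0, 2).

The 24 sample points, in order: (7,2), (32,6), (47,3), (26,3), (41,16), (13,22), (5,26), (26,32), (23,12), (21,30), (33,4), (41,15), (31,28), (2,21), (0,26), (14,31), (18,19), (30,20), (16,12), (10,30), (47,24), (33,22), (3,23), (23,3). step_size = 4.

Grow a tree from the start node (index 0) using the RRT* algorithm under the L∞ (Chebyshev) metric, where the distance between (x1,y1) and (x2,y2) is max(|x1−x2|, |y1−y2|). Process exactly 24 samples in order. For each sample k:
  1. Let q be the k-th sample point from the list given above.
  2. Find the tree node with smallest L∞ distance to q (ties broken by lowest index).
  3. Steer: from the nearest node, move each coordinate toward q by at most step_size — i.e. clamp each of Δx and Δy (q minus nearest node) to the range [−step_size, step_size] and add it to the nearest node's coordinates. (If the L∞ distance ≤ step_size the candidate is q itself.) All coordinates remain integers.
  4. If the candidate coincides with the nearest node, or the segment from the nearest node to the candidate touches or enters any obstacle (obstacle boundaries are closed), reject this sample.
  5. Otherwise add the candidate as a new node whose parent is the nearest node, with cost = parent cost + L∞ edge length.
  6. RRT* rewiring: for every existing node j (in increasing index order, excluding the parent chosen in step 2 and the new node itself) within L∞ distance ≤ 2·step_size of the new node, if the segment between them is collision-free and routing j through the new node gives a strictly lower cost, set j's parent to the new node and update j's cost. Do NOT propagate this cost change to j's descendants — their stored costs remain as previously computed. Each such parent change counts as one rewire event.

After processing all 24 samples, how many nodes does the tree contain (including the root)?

1. q=(7,2) nearest=0 d=7 new=(4,2) → add node 1 parent=0 cost=4
2. q=(32,6) nearest=1 d=28 new=(8,6) → add node 2 parent=1 cost=8
3. q=(47,3) nearest=2 d=39 new=(12,3) → add node 3 parent=2 cost=12
4. q=(26,3) nearest=3 d=14 new=(16,3) → add node 4 parent=3 cost=16
5. q=(41,16) nearest=4 d=25 new=(20,7) → blocked by [20,22]×[3,8], reject
6. q=(13,22) nearest=2 d=16 new=(12,10) → add node 5 parent=2 cost=12
7. q=(5,26) nearest=5 d=16 new=(8,14) → add node 6 parent=5 cost=16
8. q=(26,32) nearest=6 d=18 new=(12,18) → add node 7 parent=6 cost=20
9. q=(23,12) nearest=4 d=9 new=(20,7) → blocked by [20,22]×[3,8], reject
10. q=(21,30) nearest=7 d=12 new=(16,22) → add node 8 parent=7 cost=24
11. q=(33,4) nearest=4 d=17 new=(20,4) → blocked by [20,22]×[3,8], reject
12. q=(41,15) nearest=4 d=25 new=(20,7) → blocked by [20,22]×[3,8], reject
13. q=(31,28) nearest=8 d=15 new=(20,26) → add node 9 parent=8 cost=28
14. q=(2,21) nearest=6 d=7 new=(4,18) → add node 10 parent=6 cost=20
15. q=(0,26) nearest=10 d=8 new=(0,22) → add node 11 parent=10 cost=24
16. q=(14,31) nearest=9 d=6 new=(16,30) → add node 12 parent=9 cost=32
17. q=(18,19) nearest=8 d=3 new=(18,19) → add node 13 parent=8 cost=27
18. q=(30,20) nearest=9 d=10 new=(24,22) → add node 14 parent=9 cost=32
19. q=(16,12) nearest=5 d=4 new=(16,12) → add node 15 parent=5 cost=16; rewire 13→15 (23<27)
20. q=(10,30) nearest=12 d=6 new=(12,30) → add node 16 parent=12 cost=36
21. q=(47,24) nearest=14 d=23 new=(28,24) → blocked by [28,34]×[24,28], reject
22. q=(33,22) nearest=14 d=9 new=(28,22) → add node 17 parent=14 cost=36
23. q=(3,23) nearest=11 d=3 new=(3,23) → add node 18 parent=11 cost=27
24. q=(23,3) nearest=4 d=7 new=(20,3) → blocked by [20,22]×[3,8], reject

Node count: 19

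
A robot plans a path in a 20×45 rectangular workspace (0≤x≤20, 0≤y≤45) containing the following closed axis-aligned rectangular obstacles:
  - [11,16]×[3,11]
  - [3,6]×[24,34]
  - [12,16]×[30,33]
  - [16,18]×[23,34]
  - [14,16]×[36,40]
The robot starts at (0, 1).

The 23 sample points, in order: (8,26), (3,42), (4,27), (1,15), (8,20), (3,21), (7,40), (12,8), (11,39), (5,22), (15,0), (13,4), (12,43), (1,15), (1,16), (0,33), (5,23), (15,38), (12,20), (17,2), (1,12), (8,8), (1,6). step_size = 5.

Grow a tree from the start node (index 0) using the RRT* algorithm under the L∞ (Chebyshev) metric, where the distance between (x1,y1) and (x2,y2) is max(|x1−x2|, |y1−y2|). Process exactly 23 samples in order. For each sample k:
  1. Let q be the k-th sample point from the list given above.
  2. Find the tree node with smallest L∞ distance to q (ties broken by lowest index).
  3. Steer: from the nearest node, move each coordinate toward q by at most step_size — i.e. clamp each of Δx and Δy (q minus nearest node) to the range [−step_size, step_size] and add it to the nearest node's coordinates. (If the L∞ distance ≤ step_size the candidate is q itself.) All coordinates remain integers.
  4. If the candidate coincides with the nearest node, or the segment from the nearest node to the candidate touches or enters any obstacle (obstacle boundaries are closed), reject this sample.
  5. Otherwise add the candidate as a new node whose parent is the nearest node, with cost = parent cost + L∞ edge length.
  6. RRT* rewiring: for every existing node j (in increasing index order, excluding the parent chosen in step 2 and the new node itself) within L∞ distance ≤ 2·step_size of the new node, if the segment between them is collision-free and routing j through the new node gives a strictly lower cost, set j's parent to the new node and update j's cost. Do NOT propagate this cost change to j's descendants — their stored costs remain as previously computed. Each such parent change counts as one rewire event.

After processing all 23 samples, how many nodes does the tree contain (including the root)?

1. q=(8,26) nearest=0 d=25 new=(5,6) → add node 1 parent=0 cost=5
2. q=(3,42) nearest=1 d=36 new=(3,11) → add node 2 parent=1 cost=10
3. q=(4,27) nearest=2 d=16 new=(4,16) → add node 3 parent=2 cost=15
4. q=(1,15) nearest=3 d=3 new=(1,15) → add node 4 parent=3 cost=18
5. q=(8,20) nearest=3 d=4 new=(8,20) → add node 5 parent=3 cost=19
6. q=(3,21) nearest=3 d=5 new=(3,21) → add node 6 parent=3 cost=20
7. q=(7,40) nearest=6 d=19 new=(7,26) → blocked by [3,6]×[24,34], reject
8. q=(12,8) nearest=1 d=7 new=(10,8) → add node 7 parent=1 cost=10
9. q=(11,39) nearest=6 d=18 new=(8,26) → blocked by [3,6]×[24,34], reject
10. q=(5,22) nearest=6 d=2 new=(5,22) → add node 8 parent=6 cost=22
11. q=(15,0) nearest=7 d=8 new=(15,3) → blocked by [11,16]×[3,11], reject
12. q=(13,4) nearest=7 d=4 new=(13,4) → blocked by [11,16]×[3,11], reject
13. q=(12,43) nearest=8 d=21 new=(10,27) → add node 9 parent=8 cost=27
14. q=(1,15) nearest=4 d=0 → coincident, reject
15. q=(1,16) nearest=4 d=1 new=(1,16) → add node 10 parent=4 cost=19
16. q=(0,33) nearest=9 d=10 new=(5,32) → blocked by [3,6]×[24,34], reject
17. q=(5,23) nearest=8 d=1 new=(5,23) → add node 11 parent=8 cost=23
18. q=(15,38) nearest=9 d=11 new=(15,32) → blocked by [12,16]×[30,33], reject
19. q=(12,20) nearest=5 d=4 new=(12,20) → add node 12 parent=5 cost=23
20. q=(17,2) nearest=7 d=7 new=(15,3) → blocked by [11,16]×[3,11], reject
21. q=(1,12) nearest=2 d=2 new=(1,12) → add node 13 parent=2 cost=12; rewire 4→13 (15<18); rewire 10→13 (16<19)
22. q=(8,8) nearest=7 d=2 new=(8,8) → add node 14 parent=7 cost=12
23. q=(1,6) nearest=1 d=4 new=(1,6) → add node 15 parent=1 cost=9

Node count: 16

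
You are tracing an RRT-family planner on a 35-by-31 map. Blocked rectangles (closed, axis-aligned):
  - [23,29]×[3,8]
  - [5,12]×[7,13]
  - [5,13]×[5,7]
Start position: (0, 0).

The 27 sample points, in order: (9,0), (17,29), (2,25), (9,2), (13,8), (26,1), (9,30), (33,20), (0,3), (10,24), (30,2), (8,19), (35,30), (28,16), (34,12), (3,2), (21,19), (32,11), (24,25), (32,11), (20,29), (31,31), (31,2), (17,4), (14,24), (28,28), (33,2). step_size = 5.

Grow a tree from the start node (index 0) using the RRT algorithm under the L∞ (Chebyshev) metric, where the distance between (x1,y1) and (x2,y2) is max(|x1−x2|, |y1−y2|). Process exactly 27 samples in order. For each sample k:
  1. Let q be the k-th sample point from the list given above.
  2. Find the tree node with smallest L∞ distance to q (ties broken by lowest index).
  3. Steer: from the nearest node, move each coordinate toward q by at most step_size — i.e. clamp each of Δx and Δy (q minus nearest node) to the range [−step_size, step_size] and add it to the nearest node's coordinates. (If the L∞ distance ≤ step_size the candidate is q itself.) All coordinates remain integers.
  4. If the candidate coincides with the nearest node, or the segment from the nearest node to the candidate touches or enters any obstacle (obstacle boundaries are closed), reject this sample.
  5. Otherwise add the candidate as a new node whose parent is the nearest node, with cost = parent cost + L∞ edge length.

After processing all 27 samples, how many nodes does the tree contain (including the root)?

Node count: 23

1. q=(9,0) nearest=0 d=9 new=(5,0) → add node 1 parent=0 cost=5
2. q=(17,29) nearest=0 d=29 new=(5,5) → blocked by [5,13]×[5,7], reject
3. q=(2,25) nearest=0 d=25 new=(2,5) → add node 2 parent=0 cost=5
4. q=(9,2) nearest=1 d=4 new=(9,2) → add node 3 parent=1 cost=9
5. q=(13,8) nearest=3 d=6 new=(13,7) → blocked by [5,13]×[5,7], reject
6. q=(26,1) nearest=3 d=17 new=(14,1) → add node 4 parent=3 cost=14
7. q=(9,30) nearest=2 d=25 new=(7,10) → blocked by [5,12]×[7,13], reject
8. q=(33,20) nearest=4 d=19 new=(19,6) → add node 5 parent=4 cost=19
9. q=(0,3) nearest=2 d=2 new=(0,3) → add node 6 parent=2 cost=7
10. q=(10,24) nearest=5 d=18 new=(14,11) → add node 7 parent=5 cost=24
11. q=(30,2) nearest=5 d=11 new=(24,2) → add node 8 parent=5 cost=24
12. q=(8,19) nearest=7 d=8 new=(9,16) → blocked by [5,12]×[7,13], reject
13. q=(35,30) nearest=7 d=21 new=(19,16) → add node 9 parent=7 cost=29
14. q=(28,16) nearest=9 d=9 new=(24,16) → add node 10 parent=9 cost=34
15. q=(34,12) nearest=8 d=10 new=(29,7) → blocked by [23,29]×[3,8], reject
16. q=(3,2) nearest=1 d=2 new=(3,2) → add node 11 parent=1 cost=7
17. q=(21,19) nearest=9 d=3 new=(21,19) → add node 12 parent=9 cost=32
18. q=(32,11) nearest=10 d=8 new=(29,11) → add node 13 parent=10 cost=39
19. q=(24,25) nearest=12 d=6 new=(24,24) → add node 14 parent=12 cost=37
20. q=(32,11) nearest=13 d=3 new=(32,11) → add node 15 parent=13 cost=42
21. q=(20,29) nearest=14 d=5 new=(20,29) → add node 16 parent=14 cost=42
22. q=(31,31) nearest=14 d=7 new=(29,29) → add node 17 parent=14 cost=42
23. q=(31,2) nearest=8 d=7 new=(29,2) → add node 18 parent=8 cost=29
24. q=(17,4) nearest=5 d=2 new=(17,4) → add node 19 parent=5 cost=21
25. q=(14,24) nearest=16 d=6 new=(15,24) → add node 20 parent=16 cost=47
26. q=(28,28) nearest=17 d=1 new=(28,28) → add node 21 parent=17 cost=43
27. q=(33,2) nearest=18 d=4 new=(33,2) → add node 22 parent=18 cost=33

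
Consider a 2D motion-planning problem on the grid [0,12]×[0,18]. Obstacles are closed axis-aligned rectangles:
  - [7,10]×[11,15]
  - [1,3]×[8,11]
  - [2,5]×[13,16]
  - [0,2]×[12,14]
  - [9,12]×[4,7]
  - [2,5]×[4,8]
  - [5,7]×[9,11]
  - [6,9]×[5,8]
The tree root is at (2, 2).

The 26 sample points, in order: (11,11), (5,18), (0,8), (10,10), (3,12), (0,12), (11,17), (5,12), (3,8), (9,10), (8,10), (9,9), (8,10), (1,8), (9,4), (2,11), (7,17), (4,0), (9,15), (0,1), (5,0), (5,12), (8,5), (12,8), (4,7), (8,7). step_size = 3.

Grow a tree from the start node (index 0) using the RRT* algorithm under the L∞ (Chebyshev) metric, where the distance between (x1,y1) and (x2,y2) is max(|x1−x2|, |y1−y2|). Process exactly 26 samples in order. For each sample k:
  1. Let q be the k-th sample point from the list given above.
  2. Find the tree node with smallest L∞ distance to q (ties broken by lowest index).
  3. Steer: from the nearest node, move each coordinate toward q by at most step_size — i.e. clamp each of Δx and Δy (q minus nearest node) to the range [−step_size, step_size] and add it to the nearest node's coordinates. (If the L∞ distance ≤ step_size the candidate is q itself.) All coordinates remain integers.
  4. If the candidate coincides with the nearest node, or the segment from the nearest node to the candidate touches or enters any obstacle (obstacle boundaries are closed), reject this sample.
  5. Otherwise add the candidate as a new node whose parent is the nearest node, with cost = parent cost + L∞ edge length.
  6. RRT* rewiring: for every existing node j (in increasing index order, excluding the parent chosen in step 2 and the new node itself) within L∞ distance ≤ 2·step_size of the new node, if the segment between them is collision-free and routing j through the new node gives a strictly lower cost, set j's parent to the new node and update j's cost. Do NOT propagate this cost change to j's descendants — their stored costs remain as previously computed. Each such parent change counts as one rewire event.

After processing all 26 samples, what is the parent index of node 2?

1. q=(11,11) nearest=0 d=9 new=(5,5) → blocked by [2,5]×[4,8], reject
2. q=(5,18) nearest=0 d=16 new=(5,5) → blocked by [2,5]×[4,8], reject
3. q=(0,8) nearest=0 d=6 new=(0,5) → add node 1 parent=0 cost=3
4. q=(10,10) nearest=0 d=8 new=(5,5) → blocked by [2,5]×[4,8], reject
5. q=(3,12) nearest=1 d=7 new=(3,8) → blocked by [1,3]×[8,11], reject
6. q=(0,12) nearest=1 d=7 new=(0,8) → add node 2 parent=1 cost=6
7. q=(11,17) nearest=2 d=11 new=(3,11) → blocked by [1,3]×[8,11], reject
8. q=(5,12) nearest=2 d=5 new=(3,11) → blocked by [1,3]×[8,11], reject
9. q=(3,8) nearest=1 d=3 new=(3,8) → blocked by [1,3]×[8,11], reject
10. q=(9,10) nearest=0 d=8 new=(5,5) → blocked by [2,5]×[4,8], reject
11. q=(8,10) nearest=0 d=8 new=(5,5) → blocked by [2,5]×[4,8], reject
12. q=(9,9) nearest=0 d=7 new=(5,5) → blocked by [2,5]×[4,8], reject
13. q=(8,10) nearest=0 d=8 new=(5,5) → blocked by [2,5]×[4,8], reject
14. q=(1,8) nearest=2 d=1 new=(1,8) → blocked by [1,3]×[8,11], reject
15. q=(9,4) nearest=0 d=7 new=(5,4) → blocked by [2,5]×[4,8], reject
16. q=(2,11) nearest=2 d=3 new=(2,11) → blocked by [1,3]×[8,11], reject
17. q=(7,17) nearest=2 d=9 new=(3,11) → blocked by [1,3]×[8,11], reject
18. q=(4,0) nearest=0 d=2 new=(4,0) → add node 3 parent=0 cost=2
19. q=(9,15) nearest=2 d=9 new=(3,11) → blocked by [1,3]×[8,11], reject
20. q=(0,1) nearest=0 d=2 new=(0,1) → add node 4 parent=0 cost=2
21. q=(5,0) nearest=3 d=1 new=(5,0) → add node 5 parent=3 cost=3
22. q=(5,12) nearest=2 d=5 new=(3,11) → blocked by [1,3]×[8,11], reject
23. q=(8,5) nearest=3 d=5 new=(7,3) → add node 6 parent=3 cost=5
24. q=(12,8) nearest=6 d=5 new=(10,6) → blocked by [9,12]×[4,7], reject
25. q=(4,7) nearest=1 d=4 new=(3,7) → blocked by [2,5]×[4,8], reject
26. q=(8,7) nearest=6 d=4 new=(8,6) → blocked by [6,9]×[5,8], reject

Parent of node 2: 1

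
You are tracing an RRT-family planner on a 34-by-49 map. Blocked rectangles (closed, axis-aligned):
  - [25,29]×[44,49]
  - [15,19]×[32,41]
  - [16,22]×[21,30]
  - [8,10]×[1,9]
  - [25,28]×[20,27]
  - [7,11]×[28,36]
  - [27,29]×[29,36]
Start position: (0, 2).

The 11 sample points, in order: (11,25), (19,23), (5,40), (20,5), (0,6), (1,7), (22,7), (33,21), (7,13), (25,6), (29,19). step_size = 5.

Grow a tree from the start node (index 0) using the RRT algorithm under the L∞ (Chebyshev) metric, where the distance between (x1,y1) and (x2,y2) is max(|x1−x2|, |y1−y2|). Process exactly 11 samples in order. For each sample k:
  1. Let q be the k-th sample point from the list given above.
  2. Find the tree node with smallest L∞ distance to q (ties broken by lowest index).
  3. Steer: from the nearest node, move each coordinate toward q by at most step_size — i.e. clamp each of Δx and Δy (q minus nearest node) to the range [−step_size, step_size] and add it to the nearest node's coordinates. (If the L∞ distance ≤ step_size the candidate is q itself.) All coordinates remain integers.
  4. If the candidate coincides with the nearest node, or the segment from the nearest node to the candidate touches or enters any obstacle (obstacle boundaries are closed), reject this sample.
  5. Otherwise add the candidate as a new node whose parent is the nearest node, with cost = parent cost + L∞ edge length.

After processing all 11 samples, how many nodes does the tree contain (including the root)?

Node count: 12

1. q=(11,25) nearest=0 d=23 new=(5,7) → add node 1 parent=0 cost=5
2. q=(19,23) nearest=1 d=16 new=(10,12) → add node 2 parent=1 cost=10
3. q=(5,40) nearest=2 d=28 new=(5,17) → add node 3 parent=2 cost=15
4. q=(20,5) nearest=2 d=10 new=(15,7) → add node 4 parent=2 cost=15
5. q=(0,6) nearest=0 d=4 new=(0,6) → add node 5 parent=0 cost=4
6. q=(1,7) nearest=5 d=1 new=(1,7) → add node 6 parent=5 cost=5
7. q=(22,7) nearest=4 d=7 new=(20,7) → add node 7 parent=4 cost=20
8. q=(33,21) nearest=7 d=14 new=(25,12) → add node 8 parent=7 cost=25
9. q=(7,13) nearest=2 d=3 new=(7,13) → add node 9 parent=2 cost=13
10. q=(25,6) nearest=7 d=5 new=(25,6) → add node 10 parent=7 cost=25
11. q=(29,19) nearest=8 d=7 new=(29,17) → add node 11 parent=8 cost=30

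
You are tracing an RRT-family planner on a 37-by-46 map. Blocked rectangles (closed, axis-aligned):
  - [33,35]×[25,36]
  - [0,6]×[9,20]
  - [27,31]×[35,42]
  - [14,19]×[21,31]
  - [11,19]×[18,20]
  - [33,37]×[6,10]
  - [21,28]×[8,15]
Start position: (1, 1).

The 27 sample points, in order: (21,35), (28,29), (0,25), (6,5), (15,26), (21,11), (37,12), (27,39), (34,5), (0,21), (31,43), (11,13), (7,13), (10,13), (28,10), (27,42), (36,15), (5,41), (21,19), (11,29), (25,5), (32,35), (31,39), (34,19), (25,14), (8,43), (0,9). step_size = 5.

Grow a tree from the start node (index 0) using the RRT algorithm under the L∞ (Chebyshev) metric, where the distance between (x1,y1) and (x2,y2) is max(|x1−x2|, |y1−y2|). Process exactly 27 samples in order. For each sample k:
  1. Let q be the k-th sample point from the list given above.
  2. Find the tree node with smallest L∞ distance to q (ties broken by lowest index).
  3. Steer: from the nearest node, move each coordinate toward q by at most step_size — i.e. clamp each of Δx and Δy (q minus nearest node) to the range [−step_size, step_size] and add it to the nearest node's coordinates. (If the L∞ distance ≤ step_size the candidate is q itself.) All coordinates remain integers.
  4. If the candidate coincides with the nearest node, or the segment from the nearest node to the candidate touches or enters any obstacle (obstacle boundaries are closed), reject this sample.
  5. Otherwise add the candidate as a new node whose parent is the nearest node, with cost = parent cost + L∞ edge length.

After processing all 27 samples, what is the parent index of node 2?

Parent of node 2: 1

1. q=(21,35) nearest=0 d=34 new=(6,6) → add node 1 parent=0 cost=5
2. q=(28,29) nearest=1 d=23 new=(11,11) → add node 2 parent=1 cost=10
3. q=(0,25) nearest=2 d=14 new=(6,16) → blocked by [0,6]×[9,20], reject
4. q=(6,5) nearest=1 d=1 new=(6,5) → add node 3 parent=1 cost=6
5. q=(15,26) nearest=2 d=15 new=(15,16) → add node 4 parent=2 cost=15
6. q=(21,11) nearest=4 d=6 new=(20,11) → add node 5 parent=4 cost=20
7. q=(37,12) nearest=5 d=17 new=(25,12) → blocked by [21,28]×[8,15], reject
8. q=(27,39) nearest=4 d=23 new=(20,21) → blocked by [11,19]×[18,20], reject
9. q=(34,5) nearest=5 d=14 new=(25,6) → blocked by [21,28]×[8,15], reject
10. q=(0,21) nearest=2 d=11 new=(6,16) → blocked by [0,6]×[9,20], reject
11. q=(31,43) nearest=4 d=27 new=(20,21) → blocked by [11,19]×[18,20], reject
12. q=(11,13) nearest=2 d=2 new=(11,13) → add node 6 parent=2 cost=12
13. q=(7,13) nearest=2 d=4 new=(7,13) → add node 7 parent=2 cost=14
14. q=(10,13) nearest=6 d=1 new=(10,13) → add node 8 parent=6 cost=13
15. q=(28,10) nearest=5 d=8 new=(25,10) → blocked by [21,28]×[8,15], reject
16. q=(27,42) nearest=4 d=26 new=(20,21) → blocked by [11,19]×[18,20], reject
17. q=(36,15) nearest=5 d=16 new=(25,15) → blocked by [21,28]×[8,15], reject
18. q=(5,41) nearest=4 d=25 new=(10,21) → blocked by [11,19]×[18,20], reject
19. q=(21,19) nearest=4 d=6 new=(20,19) → blocked by [11,19]×[18,20], reject
20. q=(11,29) nearest=4 d=13 new=(11,21) → blocked by [11,19]×[18,20], reject
21. q=(25,5) nearest=5 d=6 new=(25,6) → blocked by [21,28]×[8,15], reject
22. q=(32,35) nearest=4 d=19 new=(20,21) → blocked by [11,19]×[18,20], reject
23. q=(31,39) nearest=4 d=23 new=(20,21) → blocked by [11,19]×[18,20], reject
24. q=(34,19) nearest=5 d=14 new=(25,16) → blocked by [21,28]×[8,15], reject
25. q=(25,14) nearest=5 d=5 new=(25,14) → blocked by [21,28]×[8,15], reject
26. q=(8,43) nearest=4 d=27 new=(10,21) → blocked by [11,19]×[18,20], reject
27. q=(0,9) nearest=1 d=6 new=(1,9) → blocked by [0,6]×[9,20], reject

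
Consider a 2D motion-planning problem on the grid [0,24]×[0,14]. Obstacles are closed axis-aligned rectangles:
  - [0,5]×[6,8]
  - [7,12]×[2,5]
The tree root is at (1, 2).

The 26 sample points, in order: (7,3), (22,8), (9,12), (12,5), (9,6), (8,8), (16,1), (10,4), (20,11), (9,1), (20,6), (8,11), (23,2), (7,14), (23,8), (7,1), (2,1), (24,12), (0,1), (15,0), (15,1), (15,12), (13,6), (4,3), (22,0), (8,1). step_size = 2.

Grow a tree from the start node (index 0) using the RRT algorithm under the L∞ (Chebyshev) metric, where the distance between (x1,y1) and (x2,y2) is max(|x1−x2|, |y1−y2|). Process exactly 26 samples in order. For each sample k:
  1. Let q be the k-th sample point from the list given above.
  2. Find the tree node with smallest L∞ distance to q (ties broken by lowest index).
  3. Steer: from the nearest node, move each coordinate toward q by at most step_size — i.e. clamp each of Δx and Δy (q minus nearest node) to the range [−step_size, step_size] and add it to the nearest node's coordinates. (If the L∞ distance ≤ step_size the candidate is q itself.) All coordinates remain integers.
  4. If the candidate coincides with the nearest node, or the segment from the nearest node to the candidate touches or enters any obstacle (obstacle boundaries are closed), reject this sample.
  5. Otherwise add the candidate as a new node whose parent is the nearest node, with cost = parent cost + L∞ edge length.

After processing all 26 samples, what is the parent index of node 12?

1. q=(7,3) nearest=0 d=6 new=(3,3) → add node 1 parent=0 cost=2
2. q=(22,8) nearest=1 d=19 new=(5,5) → add node 2 parent=1 cost=4
3. q=(9,12) nearest=2 d=7 new=(7,7) → add node 3 parent=2 cost=6
4. q=(12,5) nearest=3 d=5 new=(9,5) → blocked by [7,12]×[2,5], reject
5. q=(9,6) nearest=3 d=2 new=(9,6) → add node 4 parent=3 cost=8
6. q=(8,8) nearest=3 d=1 new=(8,8) → add node 5 parent=3 cost=7
7. q=(16,1) nearest=4 d=7 new=(11,4) → blocked by [7,12]×[2,5], reject
8. q=(10,4) nearest=4 d=2 new=(10,4) → blocked by [7,12]×[2,5], reject
9. q=(20,11) nearest=4 d=11 new=(11,8) → add node 6 parent=4 cost=10
10. q=(9,1) nearest=2 d=4 new=(7,3) → blocked by [7,12]×[2,5], reject
11. q=(20,6) nearest=6 d=9 new=(13,6) → add node 7 parent=6 cost=12
12. q=(8,11) nearest=5 d=3 new=(8,10) → add node 8 parent=5 cost=9
13. q=(23,2) nearest=7 d=10 new=(15,4) → add node 9 parent=7 cost=14
14. q=(7,14) nearest=8 d=4 new=(7,12) → add node 10 parent=8 cost=11
15. q=(23,8) nearest=9 d=8 new=(17,6) → add node 11 parent=9 cost=16
16. q=(7,1) nearest=1 d=4 new=(5,1) → add node 12 parent=1 cost=4
17. q=(2,1) nearest=0 d=1 new=(2,1) → add node 13 parent=0 cost=1
18. q=(24,12) nearest=11 d=7 new=(19,8) → add node 14 parent=11 cost=18
19. q=(0,1) nearest=0 d=1 new=(0,1) → add node 15 parent=0 cost=1
20. q=(15,0) nearest=9 d=4 new=(15,2) → add node 16 parent=9 cost=16
21. q=(15,1) nearest=16 d=1 new=(15,1) → add node 17 parent=16 cost=17
22. q=(15,12) nearest=6 d=4 new=(13,10) → add node 18 parent=6 cost=12
23. q=(13,6) nearest=7 d=0 → coincident, reject
24. q=(4,3) nearest=1 d=1 new=(4,3) → add node 19 parent=1 cost=3
25. q=(22,0) nearest=11 d=6 new=(19,4) → add node 20 parent=11 cost=18
26. q=(8,1) nearest=12 d=3 new=(7,1) → add node 21 parent=12 cost=6

Parent of node 12: 1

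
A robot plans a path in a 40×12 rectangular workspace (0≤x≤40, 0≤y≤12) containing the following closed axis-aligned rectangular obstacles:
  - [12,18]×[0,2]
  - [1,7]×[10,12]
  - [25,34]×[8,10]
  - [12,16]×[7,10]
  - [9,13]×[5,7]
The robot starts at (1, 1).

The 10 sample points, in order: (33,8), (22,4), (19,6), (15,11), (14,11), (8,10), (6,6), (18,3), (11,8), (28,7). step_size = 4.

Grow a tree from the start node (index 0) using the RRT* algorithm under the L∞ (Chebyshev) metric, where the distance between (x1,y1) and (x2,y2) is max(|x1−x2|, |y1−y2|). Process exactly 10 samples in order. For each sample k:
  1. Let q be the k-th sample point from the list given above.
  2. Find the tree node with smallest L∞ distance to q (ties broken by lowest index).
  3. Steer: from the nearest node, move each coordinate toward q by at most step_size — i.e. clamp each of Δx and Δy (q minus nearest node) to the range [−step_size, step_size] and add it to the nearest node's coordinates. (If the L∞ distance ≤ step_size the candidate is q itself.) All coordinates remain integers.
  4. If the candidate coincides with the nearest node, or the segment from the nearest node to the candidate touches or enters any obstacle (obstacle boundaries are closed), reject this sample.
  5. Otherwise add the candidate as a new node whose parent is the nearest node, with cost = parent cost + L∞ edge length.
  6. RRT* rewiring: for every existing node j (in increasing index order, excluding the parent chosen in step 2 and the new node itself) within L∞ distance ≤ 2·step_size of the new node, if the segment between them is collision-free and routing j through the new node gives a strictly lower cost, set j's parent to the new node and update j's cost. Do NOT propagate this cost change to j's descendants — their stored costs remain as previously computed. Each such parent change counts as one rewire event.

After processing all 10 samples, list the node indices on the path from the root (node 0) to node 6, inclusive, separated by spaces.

Path: 0 1 3 6

1. q=(33,8) nearest=0 d=32 new=(5,5) → add node 1 parent=0 cost=4
2. q=(22,4) nearest=1 d=17 new=(9,4) → add node 2 parent=1 cost=8
3. q=(19,6) nearest=2 d=10 new=(13,6) → blocked by [9,13]×[5,7], reject
4. q=(15,11) nearest=2 d=7 new=(13,8) → blocked by [12,16]×[7,10], reject
5. q=(14,11) nearest=2 d=7 new=(13,8) → blocked by [12,16]×[7,10], reject
6. q=(8,10) nearest=1 d=5 new=(8,9) → add node 3 parent=1 cost=8
7. q=(6,6) nearest=1 d=1 new=(6,6) → add node 4 parent=1 cost=5
8. q=(18,3) nearest=2 d=9 new=(13,3) → add node 5 parent=2 cost=12
9. q=(11,8) nearest=3 d=3 new=(11,8) → add node 6 parent=3 cost=11
10. q=(28,7) nearest=5 d=15 new=(17,7) → add node 7 parent=5 cost=16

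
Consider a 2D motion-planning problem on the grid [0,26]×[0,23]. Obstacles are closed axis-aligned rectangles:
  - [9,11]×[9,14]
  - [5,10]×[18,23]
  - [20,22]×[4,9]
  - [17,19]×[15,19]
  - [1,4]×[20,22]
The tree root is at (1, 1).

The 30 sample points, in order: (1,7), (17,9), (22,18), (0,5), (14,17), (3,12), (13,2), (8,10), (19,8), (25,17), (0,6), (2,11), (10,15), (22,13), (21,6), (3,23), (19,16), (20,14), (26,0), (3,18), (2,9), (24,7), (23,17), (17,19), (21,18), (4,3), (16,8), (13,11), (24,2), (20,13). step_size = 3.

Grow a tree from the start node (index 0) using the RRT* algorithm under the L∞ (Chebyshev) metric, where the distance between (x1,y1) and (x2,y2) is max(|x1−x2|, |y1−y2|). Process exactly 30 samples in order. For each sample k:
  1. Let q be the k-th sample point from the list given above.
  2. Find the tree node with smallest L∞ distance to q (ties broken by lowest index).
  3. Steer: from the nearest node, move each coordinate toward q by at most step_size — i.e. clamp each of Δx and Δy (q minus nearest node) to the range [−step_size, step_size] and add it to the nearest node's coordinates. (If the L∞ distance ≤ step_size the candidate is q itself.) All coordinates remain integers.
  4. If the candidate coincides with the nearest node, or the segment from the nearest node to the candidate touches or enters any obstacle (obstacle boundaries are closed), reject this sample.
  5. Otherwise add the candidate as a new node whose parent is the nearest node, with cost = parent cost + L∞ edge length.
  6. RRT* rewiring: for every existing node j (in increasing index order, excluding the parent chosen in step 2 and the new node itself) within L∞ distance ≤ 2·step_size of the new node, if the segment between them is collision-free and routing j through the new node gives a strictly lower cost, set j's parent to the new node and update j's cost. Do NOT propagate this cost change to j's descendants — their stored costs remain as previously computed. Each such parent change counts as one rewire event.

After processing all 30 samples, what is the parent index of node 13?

1. q=(1,7) nearest=0 d=6 new=(1,4) → add node 1 parent=0 cost=3
2. q=(17,9) nearest=0 d=16 new=(4,4) → add node 2 parent=0 cost=3
3. q=(22,18) nearest=2 d=18 new=(7,7) → add node 3 parent=2 cost=6
4. q=(0,5) nearest=1 d=1 new=(0,5) → add node 4 parent=1 cost=4
5. q=(14,17) nearest=3 d=10 new=(10,10) → blocked by [9,11]×[9,14], reject
6. q=(3,12) nearest=3 d=5 new=(4,10) → add node 5 parent=3 cost=9
7. q=(13,2) nearest=3 d=6 new=(10,4) → add node 6 parent=3 cost=9
8. q=(8,10) nearest=3 d=3 new=(8,10) → add node 7 parent=3 cost=9
9. q=(19,8) nearest=6 d=9 new=(13,7) → add node 8 parent=6 cost=12
10. q=(25,17) nearest=8 d=12 new=(16,10) → add node 9 parent=8 cost=15
11. q=(0,6) nearest=4 d=1 new=(0,6) → add node 10 parent=4 cost=5
12. q=(2,11) nearest=5 d=2 new=(2,11) → add node 11 parent=5 cost=11
13. q=(10,15) nearest=7 d=5 new=(10,13) → blocked by [9,11]×[9,14], reject
14. q=(22,13) nearest=9 d=6 new=(19,13) → add node 12 parent=9 cost=18
15. q=(21,6) nearest=9 d=5 new=(19,7) → add node 13 parent=9 cost=18
16. q=(3,23) nearest=11 d=12 new=(3,14) → add node 14 parent=11 cost=14
17. q=(19,16) nearest=12 d=3 new=(19,16) → blocked by [17,19]×[15,19], reject
18. q=(20,14) nearest=12 d=1 new=(20,14) → add node 15 parent=12 cost=19
19. q=(26,0) nearest=13 d=7 new=(22,4) → blocked by [20,22]×[4,9], reject
20. q=(3,18) nearest=14 d=4 new=(3,17) → add node 16 parent=14 cost=17
21. q=(2,9) nearest=5 d=2 new=(2,9) → add node 17 parent=5 cost=11
22. q=(24,7) nearest=13 d=5 new=(22,7) → blocked by [20,22]×[4,9], reject
23. q=(23,17) nearest=15 d=3 new=(23,17) → add node 18 parent=15 cost=22
24. q=(17,19) nearest=15 d=5 new=(17,17) → blocked by [17,19]×[15,19], reject
25. q=(21,18) nearest=18 d=2 new=(21,18) → add node 19 parent=18 cost=24
26. q=(4,3) nearest=2 d=1 new=(4,3) → add node 20 parent=2 cost=4; rewire 17→20 (10<11)
27. q=(16,8) nearest=9 d=2 new=(16,8) → add node 21 parent=9 cost=17
28. q=(13,11) nearest=9 d=3 new=(13,11) → add node 22 parent=9 cost=18
29. q=(24,2) nearest=13 d=5 new=(22,4) → blocked by [20,22]×[4,9], reject
30. q=(20,13) nearest=12 d=1 new=(20,13) → add node 23 parent=12 cost=19

Parent of node 13: 9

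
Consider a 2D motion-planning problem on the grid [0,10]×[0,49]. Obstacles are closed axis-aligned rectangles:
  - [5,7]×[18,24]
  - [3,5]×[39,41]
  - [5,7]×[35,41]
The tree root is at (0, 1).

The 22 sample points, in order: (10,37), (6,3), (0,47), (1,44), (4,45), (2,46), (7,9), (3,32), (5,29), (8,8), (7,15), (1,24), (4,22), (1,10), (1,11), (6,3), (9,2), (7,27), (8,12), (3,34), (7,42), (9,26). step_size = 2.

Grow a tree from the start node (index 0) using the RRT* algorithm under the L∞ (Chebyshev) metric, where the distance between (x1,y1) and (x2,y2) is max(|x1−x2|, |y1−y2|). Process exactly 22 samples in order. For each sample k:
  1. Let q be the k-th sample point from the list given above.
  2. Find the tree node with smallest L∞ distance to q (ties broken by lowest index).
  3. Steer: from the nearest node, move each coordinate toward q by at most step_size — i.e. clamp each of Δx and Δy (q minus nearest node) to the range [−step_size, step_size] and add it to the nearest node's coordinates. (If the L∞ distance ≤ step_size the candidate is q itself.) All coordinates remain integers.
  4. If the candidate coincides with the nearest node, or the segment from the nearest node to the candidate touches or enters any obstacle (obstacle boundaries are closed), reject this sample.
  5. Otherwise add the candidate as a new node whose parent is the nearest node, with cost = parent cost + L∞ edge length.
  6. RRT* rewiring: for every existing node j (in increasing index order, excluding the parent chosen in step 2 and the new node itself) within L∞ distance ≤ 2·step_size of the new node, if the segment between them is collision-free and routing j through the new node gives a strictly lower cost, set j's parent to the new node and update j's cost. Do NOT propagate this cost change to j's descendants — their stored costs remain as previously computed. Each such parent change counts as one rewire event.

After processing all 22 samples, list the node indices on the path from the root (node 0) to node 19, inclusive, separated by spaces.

1. q=(10,37) nearest=0 d=36 new=(2,3) → add node 1 parent=0 cost=2
2. q=(6,3) nearest=1 d=4 new=(4,3) → add node 2 parent=1 cost=4
3. q=(0,47) nearest=1 d=44 new=(0,5) → add node 3 parent=1 cost=4
4. q=(1,44) nearest=3 d=39 new=(1,7) → add node 4 parent=3 cost=6
5. q=(4,45) nearest=4 d=38 new=(3,9) → add node 5 parent=4 cost=8
6. q=(2,46) nearest=5 d=37 new=(2,11) → add node 6 parent=5 cost=10
7. q=(7,9) nearest=5 d=4 new=(5,9) → add node 7 parent=5 cost=10
8. q=(3,32) nearest=6 d=21 new=(3,13) → add node 8 parent=6 cost=12
9. q=(5,29) nearest=8 d=16 new=(5,15) → add node 9 parent=8 cost=14
10. q=(8,8) nearest=7 d=3 new=(7,8) → add node 10 parent=7 cost=12
11. q=(7,15) nearest=9 d=2 new=(7,15) → add node 11 parent=9 cost=16
12. q=(1,24) nearest=9 d=9 new=(3,17) → add node 12 parent=9 cost=16
13. q=(4,22) nearest=12 d=5 new=(4,19) → add node 13 parent=12 cost=18
14. q=(1,10) nearest=6 d=1 new=(1,10) → add node 14 parent=6 cost=11
15. q=(1,11) nearest=6 d=1 new=(1,11) → add node 15 parent=6 cost=11
16. q=(6,3) nearest=2 d=2 new=(6,3) → add node 16 parent=2 cost=6
17. q=(9,2) nearest=16 d=3 new=(8,2) → add node 17 parent=16 cost=8
18. q=(7,27) nearest=13 d=8 new=(6,21) → blocked by [5,7]×[18,24], reject
19. q=(8,12) nearest=7 d=3 new=(7,11) → add node 18 parent=7 cost=12
20. q=(3,34) nearest=13 d=15 new=(3,21) → add node 19 parent=13 cost=20
21. q=(7,42) nearest=19 d=21 new=(5,23) → blocked by [5,7]×[18,24], reject
22. q=(9,26) nearest=19 d=6 new=(5,23) → blocked by [5,7]×[18,24], reject

Path: 0 1 3 4 5 6 8 9 12 13 19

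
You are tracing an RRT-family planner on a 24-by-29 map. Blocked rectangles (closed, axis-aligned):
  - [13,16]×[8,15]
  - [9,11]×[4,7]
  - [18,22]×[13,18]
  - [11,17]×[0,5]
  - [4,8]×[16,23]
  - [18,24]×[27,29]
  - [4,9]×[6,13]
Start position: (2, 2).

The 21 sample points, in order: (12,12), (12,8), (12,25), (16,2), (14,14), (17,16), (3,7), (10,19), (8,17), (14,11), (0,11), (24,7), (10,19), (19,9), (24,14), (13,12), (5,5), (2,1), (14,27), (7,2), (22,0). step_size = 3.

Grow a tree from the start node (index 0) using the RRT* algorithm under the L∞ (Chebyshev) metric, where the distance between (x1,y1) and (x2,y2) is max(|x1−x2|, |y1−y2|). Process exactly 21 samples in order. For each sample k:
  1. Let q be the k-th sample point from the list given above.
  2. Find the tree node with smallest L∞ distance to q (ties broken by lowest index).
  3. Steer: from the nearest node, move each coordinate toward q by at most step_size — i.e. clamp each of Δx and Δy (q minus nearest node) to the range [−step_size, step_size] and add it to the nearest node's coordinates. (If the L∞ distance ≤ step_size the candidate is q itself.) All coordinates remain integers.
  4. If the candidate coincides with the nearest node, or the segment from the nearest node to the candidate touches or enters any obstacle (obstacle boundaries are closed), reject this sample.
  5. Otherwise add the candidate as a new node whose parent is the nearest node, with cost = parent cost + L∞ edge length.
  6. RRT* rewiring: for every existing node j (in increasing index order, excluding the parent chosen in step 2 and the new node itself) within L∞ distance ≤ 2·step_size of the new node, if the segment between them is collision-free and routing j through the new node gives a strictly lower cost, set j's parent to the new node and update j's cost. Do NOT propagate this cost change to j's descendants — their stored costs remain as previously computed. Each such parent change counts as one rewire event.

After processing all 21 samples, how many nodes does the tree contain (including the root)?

1. q=(12,12) nearest=0 d=10 new=(5,5) → add node 1 parent=0 cost=3
2. q=(12,8) nearest=1 d=7 new=(8,8) → blocked by [4,9]×[6,13], reject
3. q=(12,25) nearest=1 d=20 new=(8,8) → blocked by [4,9]×[6,13], reject
4. q=(16,2) nearest=1 d=11 new=(8,2) → add node 2 parent=1 cost=6
5. q=(14,14) nearest=1 d=9 new=(8,8) → blocked by [4,9]×[6,13], reject
6. q=(17,16) nearest=1 d=12 new=(8,8) → blocked by [4,9]×[6,13], reject
7. q=(3,7) nearest=1 d=2 new=(3,7) → blocked by [4,9]×[6,13], reject
8. q=(10,19) nearest=1 d=14 new=(8,8) → blocked by [4,9]×[6,13], reject
9. q=(8,17) nearest=1 d=12 new=(8,8) → blocked by [4,9]×[6,13], reject
10. q=(14,11) nearest=1 d=9 new=(8,8) → blocked by [4,9]×[6,13], reject
11. q=(0,11) nearest=1 d=6 new=(2,8) → blocked by [4,9]×[6,13], reject
12. q=(24,7) nearest=2 d=16 new=(11,5) → blocked by [9,11]×[4,7], reject
13. q=(10,19) nearest=1 d=14 new=(8,8) → blocked by [4,9]×[6,13], reject
14. q=(19,9) nearest=2 d=11 new=(11,5) → blocked by [9,11]×[4,7], reject
15. q=(24,14) nearest=2 d=16 new=(11,5) → blocked by [9,11]×[4,7], reject
16. q=(13,12) nearest=1 d=8 new=(8,8) → blocked by [4,9]×[6,13], reject
17. q=(5,5) nearest=1 d=0 → coincident, reject
18. q=(2,1) nearest=0 d=1 new=(2,1) → add node 3 parent=0 cost=1
19. q=(14,27) nearest=1 d=22 new=(8,8) → blocked by [4,9]×[6,13], reject
20. q=(7,2) nearest=2 d=1 new=(7,2) → add node 4 parent=2 cost=7
21. q=(22,0) nearest=2 d=14 new=(11,0) → blocked by [11,17]×[0,5], reject

Node count: 5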